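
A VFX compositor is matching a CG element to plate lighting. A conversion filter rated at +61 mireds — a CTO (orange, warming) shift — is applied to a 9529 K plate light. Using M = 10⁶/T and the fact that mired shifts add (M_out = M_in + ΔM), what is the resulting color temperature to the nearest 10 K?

M_in = 10⁶/9529 = 104.94 mireds.
M_out = 104.94 + (+61) = 165.94 mireds.
T_out = 10⁶/165.94 = 6026.2 K → 6030 K.

6030 K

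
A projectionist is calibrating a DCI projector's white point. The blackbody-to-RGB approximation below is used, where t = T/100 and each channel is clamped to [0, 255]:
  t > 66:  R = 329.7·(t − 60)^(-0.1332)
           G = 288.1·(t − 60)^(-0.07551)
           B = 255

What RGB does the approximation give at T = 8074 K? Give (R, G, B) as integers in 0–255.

(220, 229, 255)

t = 8074/100 = 80.74; the t > 66 branch applies.
R = 329.7·(80.74 − 60)^(-0.1332) = 329.7·20.74^(-0.1332) = 329.7·0.66773 = 220.151.
G = 288.1·(80.74 − 60)^(-0.07551) = 288.1·20.74^(-0.07551) = 288.1·0.79537 = 229.145.
B = 255 by definition for t > 66.
Rounded: (220, 229, 255).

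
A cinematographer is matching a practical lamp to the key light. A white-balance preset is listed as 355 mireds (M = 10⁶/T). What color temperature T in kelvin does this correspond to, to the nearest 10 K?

2820 K

T = 10⁶ / 355 = 2816.90 K → 2820 K.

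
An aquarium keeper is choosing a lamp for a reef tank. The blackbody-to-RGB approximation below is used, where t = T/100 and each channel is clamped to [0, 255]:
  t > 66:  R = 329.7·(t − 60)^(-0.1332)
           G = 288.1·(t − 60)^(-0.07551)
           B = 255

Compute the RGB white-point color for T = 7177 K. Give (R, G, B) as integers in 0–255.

(237, 239, 255)

t = 7177/100 = 71.77; the t > 66 branch applies.
R = 329.7·(71.77 − 60)^(-0.1332) = 329.7·11.77^(-0.1332) = 329.7·0.72007 = 237.406.
G = 288.1·(71.77 − 60)^(-0.07551) = 288.1·11.77^(-0.07551) = 288.1·0.83013 = 239.160.
B = 255 by definition for t > 66.
Rounded: (237, 239, 255).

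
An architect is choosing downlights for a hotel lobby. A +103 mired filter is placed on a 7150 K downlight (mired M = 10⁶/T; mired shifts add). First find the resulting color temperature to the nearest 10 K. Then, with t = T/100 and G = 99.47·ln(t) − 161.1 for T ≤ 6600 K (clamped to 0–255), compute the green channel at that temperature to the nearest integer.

M_in = 10⁶/7150 = 139.86; M_out = 139.86 + (+103) = 242.86.
T_out = 10⁶/242.86 = 4117.6 K → 4120 K; t = 41.2.
G = 99.47·ln 41.2 − 161.1 = 99.47·3.7184 − 161.1 = 208.773.
Rounded: 209.

209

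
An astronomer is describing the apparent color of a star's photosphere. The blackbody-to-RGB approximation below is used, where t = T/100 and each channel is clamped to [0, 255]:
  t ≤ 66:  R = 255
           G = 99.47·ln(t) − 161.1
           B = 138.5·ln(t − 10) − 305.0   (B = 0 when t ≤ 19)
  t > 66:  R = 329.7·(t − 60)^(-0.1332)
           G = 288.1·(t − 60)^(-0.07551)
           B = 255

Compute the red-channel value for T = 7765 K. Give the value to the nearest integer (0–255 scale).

225

t = 7765/100 = 77.65; the t > 66 branch applies.
R = 329.7·(77.65 − 60)^(-0.1332) = 329.7·17.65^(-0.1332) = 329.7·0.68223 = 224.933.
Rounded: 225.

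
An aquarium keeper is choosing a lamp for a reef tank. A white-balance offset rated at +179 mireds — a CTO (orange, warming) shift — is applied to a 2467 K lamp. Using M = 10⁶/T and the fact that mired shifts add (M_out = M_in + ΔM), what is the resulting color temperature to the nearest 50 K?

1700 K

M_in = 10⁶/2467 = 405.35 mireds.
M_out = 405.35 + (+179) = 584.35 mireds.
T_out = 10⁶/584.35 = 1711.3 K → 1700 K.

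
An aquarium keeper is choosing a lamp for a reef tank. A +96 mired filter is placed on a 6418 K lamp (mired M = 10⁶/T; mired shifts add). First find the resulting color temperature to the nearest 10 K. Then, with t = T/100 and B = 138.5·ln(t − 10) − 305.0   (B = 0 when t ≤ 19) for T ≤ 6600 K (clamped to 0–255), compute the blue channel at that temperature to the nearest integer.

M_in = 10⁶/6418 = 155.81; M_out = 155.81 + (+96) = 251.81.
T_out = 10⁶/251.81 = 3971.2 K → 3970 K; t = 39.7.
B = 138.5·ln(39.7 − 10) − 305.0 = 138.5·ln 29.7 − 305.0 = 138.5·3.3911 − 305.0 = 164.674.
Rounded: 165.

165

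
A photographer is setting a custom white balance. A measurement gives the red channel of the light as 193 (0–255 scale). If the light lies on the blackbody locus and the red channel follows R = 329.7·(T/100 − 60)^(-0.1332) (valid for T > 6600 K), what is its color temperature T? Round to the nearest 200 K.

11600 K

(t − 60)^(-0.1332) = 193/329.7 = 0.58538.
t − 60 = 0.58538^(1/-0.1332) = 0.58538^(-7.508) = 55.713, so t = 115.713.
T = 100·t = 11571 K → 11600 K to the nearest 200 K.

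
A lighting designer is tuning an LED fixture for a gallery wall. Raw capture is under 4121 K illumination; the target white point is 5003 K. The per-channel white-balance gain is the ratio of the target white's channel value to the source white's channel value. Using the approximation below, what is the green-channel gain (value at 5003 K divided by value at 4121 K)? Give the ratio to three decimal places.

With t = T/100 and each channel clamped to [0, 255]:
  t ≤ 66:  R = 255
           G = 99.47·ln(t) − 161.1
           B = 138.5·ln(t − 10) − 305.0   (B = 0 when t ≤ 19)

1.092

At 4121 K (t = 41.21):
  G = 99.47·ln 41.21 − 161.1 = 99.47·3.7187 − 161.1 = 208.797.
At 5003 K (t = 50.03):
  G = 99.47·ln 50.03 − 161.1 = 99.47·3.9126 − 161.1 = 228.089.
Gain = 228.089 / 208.797 = 1.0924 → 1.092.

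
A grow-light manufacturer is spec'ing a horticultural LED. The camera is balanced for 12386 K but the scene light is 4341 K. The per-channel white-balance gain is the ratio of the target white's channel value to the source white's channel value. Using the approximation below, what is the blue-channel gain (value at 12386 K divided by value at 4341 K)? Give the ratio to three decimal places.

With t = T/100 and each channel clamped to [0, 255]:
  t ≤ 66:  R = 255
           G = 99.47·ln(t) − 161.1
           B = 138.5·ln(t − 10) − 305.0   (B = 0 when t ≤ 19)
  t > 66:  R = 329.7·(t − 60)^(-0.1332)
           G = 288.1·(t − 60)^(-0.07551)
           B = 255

1.409

At 4341 K (t = 43.41):
  B = 138.5·ln(43.41 − 10) − 305.0 = 138.5·ln 33.41 − 305.0 = 138.5·3.5089 − 305.0 = 180.976.
At 12386 K (t = 123.86):
  B = 255 by definition for t > 66.
Gain = 255.000 / 180.976 = 1.4090 → 1.409.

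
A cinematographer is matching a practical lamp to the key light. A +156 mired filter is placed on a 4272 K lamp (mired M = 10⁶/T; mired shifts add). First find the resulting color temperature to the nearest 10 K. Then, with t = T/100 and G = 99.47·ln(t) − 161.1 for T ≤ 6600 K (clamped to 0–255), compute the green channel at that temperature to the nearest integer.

161

M_in = 10⁶/4272 = 234.08; M_out = 234.08 + (+156) = 390.08.
T_out = 10⁶/390.08 = 2563.6 K → 2560 K; t = 25.6.
G = 99.47·ln 25.6 − 161.1 = 99.47·3.2426 − 161.1 = 161.441.
Rounded: 161.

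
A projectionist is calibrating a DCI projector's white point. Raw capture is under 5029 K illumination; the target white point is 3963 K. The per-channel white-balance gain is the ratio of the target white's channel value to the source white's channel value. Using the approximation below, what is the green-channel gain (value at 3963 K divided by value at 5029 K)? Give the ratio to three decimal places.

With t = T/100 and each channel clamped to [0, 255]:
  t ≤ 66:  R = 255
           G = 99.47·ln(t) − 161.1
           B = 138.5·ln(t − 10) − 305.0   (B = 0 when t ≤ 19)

At 5029 K (t = 50.29):
  G = 99.47·ln 50.29 − 161.1 = 99.47·3.9178 − 161.1 = 228.604.
At 3963 K (t = 39.63):
  G = 99.47·ln 39.63 − 161.1 = 99.47·3.6796 − 161.1 = 204.908.
Gain = 204.908 / 228.604 = 0.8963 → 0.896.

0.896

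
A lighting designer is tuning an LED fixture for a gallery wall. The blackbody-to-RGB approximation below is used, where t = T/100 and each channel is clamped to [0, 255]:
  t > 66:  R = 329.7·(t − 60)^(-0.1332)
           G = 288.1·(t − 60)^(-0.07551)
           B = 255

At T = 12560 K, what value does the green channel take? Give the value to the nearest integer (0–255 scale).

210

t = 12560/100 = 125.6; the t > 66 branch applies.
G = 288.1·(125.6 − 60)^(-0.07551) = 288.1·65.6^(-0.07551) = 288.1·0.72913 = 210.063.
Rounded: 210.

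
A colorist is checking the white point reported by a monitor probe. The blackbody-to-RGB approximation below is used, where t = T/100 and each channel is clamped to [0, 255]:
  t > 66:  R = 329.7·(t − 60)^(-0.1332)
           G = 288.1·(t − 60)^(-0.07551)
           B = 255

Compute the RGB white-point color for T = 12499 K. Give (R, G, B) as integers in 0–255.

(189, 210, 255)

t = 12499/100 = 124.99; the t > 66 branch applies.
R = 329.7·(124.99 − 60)^(-0.1332) = 329.7·64.99^(-0.1332) = 329.7·0.57349 = 189.081.
G = 288.1·(124.99 − 60)^(-0.07551) = 288.1·64.99^(-0.07551) = 288.1·0.72965 = 210.211.
B = 255 by definition for t > 66.
Rounded: (189, 210, 255).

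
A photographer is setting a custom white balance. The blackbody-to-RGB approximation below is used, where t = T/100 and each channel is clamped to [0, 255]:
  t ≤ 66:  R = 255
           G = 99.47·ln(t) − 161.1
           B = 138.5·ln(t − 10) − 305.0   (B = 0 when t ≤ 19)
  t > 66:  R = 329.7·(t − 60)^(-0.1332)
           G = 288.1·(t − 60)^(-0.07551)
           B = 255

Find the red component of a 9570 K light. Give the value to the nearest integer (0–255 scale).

205

t = 9570/100 = 95.7; the t > 66 branch applies.
R = 329.7·(95.7 − 60)^(-0.1332) = 329.7·35.7^(-0.1332) = 329.7·0.62113 = 204.788.
Rounded: 205.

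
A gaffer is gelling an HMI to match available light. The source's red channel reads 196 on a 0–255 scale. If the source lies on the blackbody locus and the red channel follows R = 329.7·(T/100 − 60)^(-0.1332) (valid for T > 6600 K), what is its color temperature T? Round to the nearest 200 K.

(t − 60)^(-0.1332) = 196/329.7 = 0.59448.
t − 60 = 0.59448^(1/-0.1332) = 0.59448^(-7.508) = 49.621, so t = 109.621.
T = 100·t = 10962 K → 11000 K to the nearest 200 K.

11000 K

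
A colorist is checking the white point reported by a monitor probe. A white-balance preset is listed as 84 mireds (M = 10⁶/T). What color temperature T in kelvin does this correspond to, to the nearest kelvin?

11905 K

T = 10⁶ / 84 = 11904.76 K → 11905 K.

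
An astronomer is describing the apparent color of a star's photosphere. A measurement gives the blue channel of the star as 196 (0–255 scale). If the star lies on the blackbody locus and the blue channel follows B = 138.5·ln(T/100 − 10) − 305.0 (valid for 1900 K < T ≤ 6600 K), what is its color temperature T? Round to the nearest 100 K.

ln(t − 10) = (196 + 305.0) / 138.5 = 3.6173.
t − 10 = e^3.6173 = 37.238, so t = 47.238.
T = 100·t = 4724 K → 4700 K to the nearest 100 K.

4700 K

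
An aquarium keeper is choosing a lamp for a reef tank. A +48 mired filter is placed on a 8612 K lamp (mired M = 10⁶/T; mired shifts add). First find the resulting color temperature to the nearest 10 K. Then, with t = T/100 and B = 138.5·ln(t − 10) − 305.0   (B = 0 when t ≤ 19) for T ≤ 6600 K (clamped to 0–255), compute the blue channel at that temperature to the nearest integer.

239

M_in = 10⁶/8612 = 116.12; M_out = 116.12 + (+48) = 164.12.
T_out = 10⁶/164.12 = 6093.2 K → 6090 K; t = 60.9.
B = 138.5·ln(60.9 − 10) − 305.0 = 138.5·ln 50.9 − 305.0 = 138.5·3.9299 − 305.0 = 239.286.
Rounded: 239.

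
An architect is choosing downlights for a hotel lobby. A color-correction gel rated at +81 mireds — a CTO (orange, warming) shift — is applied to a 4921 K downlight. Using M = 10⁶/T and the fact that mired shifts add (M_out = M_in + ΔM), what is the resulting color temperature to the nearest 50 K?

3500 K

M_in = 10⁶/4921 = 203.21 mireds.
M_out = 203.21 + (+81) = 284.21 mireds.
T_out = 10⁶/284.21 = 3518.5 K → 3500 K.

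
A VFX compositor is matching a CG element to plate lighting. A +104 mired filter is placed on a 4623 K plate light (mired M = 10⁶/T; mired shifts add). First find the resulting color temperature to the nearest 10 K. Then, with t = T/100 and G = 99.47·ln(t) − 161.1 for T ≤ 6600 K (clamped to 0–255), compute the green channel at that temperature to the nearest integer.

181

M_in = 10⁶/4623 = 216.31; M_out = 216.31 + (+104) = 320.31.
T_out = 10⁶/320.31 = 3122.0 K → 3120 K; t = 31.2.
G = 99.47·ln 31.2 − 161.1 = 99.47·3.4404 − 161.1 = 181.118.
Rounded: 181.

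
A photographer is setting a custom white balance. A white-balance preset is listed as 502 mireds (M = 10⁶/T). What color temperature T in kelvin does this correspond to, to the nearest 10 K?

T = 10⁶ / 502 = 1992.03 K → 1990 K.

1990 K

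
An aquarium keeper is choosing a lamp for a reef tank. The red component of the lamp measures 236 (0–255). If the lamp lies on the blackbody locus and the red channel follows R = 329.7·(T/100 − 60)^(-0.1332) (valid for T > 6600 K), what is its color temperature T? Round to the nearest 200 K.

(t − 60)^(-0.1332) = 236/329.7 = 0.71580.
t − 60 = 0.71580^(1/-0.1332) = 0.71580^(-7.508) = 12.307, so t = 72.307.
T = 100·t = 7231 K → 7200 K to the nearest 200 K.

7200 K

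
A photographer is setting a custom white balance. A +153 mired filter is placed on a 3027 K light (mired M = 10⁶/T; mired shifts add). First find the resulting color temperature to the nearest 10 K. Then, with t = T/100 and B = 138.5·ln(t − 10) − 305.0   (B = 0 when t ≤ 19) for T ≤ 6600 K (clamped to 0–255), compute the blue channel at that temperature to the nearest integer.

23

M_in = 10⁶/3027 = 330.36; M_out = 330.36 + (+153) = 483.36.
T_out = 10⁶/483.36 = 2068.9 K → 2070 K; t = 20.7.
B = 138.5·ln(20.7 − 10) − 305.0 = 138.5·ln 10.7 − 305.0 = 138.5·2.3702 − 305.0 = 23.279.
Rounded: 23.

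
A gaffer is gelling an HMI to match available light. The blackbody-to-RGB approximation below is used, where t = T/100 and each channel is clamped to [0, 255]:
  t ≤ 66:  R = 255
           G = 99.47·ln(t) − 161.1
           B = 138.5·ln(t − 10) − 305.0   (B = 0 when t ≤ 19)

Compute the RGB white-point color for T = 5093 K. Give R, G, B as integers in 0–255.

t = 5093/100 = 50.93; the t ≤ 66 branch applies.
R = 255 by definition for t ≤ 66.
G = 99.47·ln 50.93 − 161.1 = 99.47·3.9305 − 161.1 = 229.862.
B = 138.5·ln(50.93 − 10) − 305.0 = 138.5·ln 40.93 − 305.0 = 138.5·3.7119 − 305.0 = 209.093.
Rounded: (255, 230, 209).

R=255, G=230, B=209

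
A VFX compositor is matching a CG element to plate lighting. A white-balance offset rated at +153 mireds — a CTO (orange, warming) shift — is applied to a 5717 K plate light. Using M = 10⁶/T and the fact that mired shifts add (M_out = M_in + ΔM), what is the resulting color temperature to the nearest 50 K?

M_in = 10⁶/5717 = 174.92 mireds.
M_out = 174.92 + (+153) = 327.92 mireds.
T_out = 10⁶/327.92 = 3049.6 K → 3050 K.

3050 K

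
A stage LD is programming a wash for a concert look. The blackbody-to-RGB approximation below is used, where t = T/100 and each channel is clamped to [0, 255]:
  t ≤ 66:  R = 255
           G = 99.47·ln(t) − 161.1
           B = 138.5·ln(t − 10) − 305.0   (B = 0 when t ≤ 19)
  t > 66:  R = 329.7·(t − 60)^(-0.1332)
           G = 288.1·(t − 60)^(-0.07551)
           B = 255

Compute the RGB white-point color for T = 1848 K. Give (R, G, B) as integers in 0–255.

(255, 129, 0)

t = 1848/100 = 18.48; the t ≤ 66 branch applies.
R = 255 by definition for t ≤ 66.
G = 99.47·ln 18.48 − 161.1 = 99.47·2.9167 − 161.1 = 129.023.
t = 18.48 ≤ 19, so B = 0.
Rounded: (255, 129, 0).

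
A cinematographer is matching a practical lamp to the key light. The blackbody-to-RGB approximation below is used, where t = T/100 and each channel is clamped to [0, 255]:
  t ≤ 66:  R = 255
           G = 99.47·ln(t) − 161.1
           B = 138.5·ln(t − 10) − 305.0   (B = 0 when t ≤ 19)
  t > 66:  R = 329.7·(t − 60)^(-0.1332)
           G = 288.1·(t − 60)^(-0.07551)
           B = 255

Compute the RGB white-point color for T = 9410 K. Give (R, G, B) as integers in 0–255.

(206, 221, 255)

t = 9410/100 = 94.1; the t > 66 branch applies.
R = 329.7·(94.1 − 60)^(-0.1332) = 329.7·34.1^(-0.1332) = 329.7·0.62494 = 206.042.
G = 288.1·(94.1 − 60)^(-0.07551) = 288.1·34.1^(-0.07551) = 288.1·0.76606 = 220.701.
B = 255 by definition for t > 66.
Rounded: (206, 221, 255).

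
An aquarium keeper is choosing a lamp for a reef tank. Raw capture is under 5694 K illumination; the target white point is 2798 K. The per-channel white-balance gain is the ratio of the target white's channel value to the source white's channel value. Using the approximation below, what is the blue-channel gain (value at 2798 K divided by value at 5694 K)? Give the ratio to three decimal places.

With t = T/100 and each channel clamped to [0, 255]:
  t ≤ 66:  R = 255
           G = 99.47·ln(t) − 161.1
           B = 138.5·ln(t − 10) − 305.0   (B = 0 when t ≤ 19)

0.417

At 5694 K (t = 56.94):
  B = 138.5·ln(56.94 − 10) − 305.0 = 138.5·ln 46.94 − 305.0 = 138.5·3.8489 − 305.0 = 228.069.
At 2798 K (t = 27.98):
  B = 138.5·ln(27.98 − 10) − 305.0 = 138.5·ln 17.98 − 305.0 = 138.5·2.8893 − 305.0 = 95.163.
Gain = 95.163 / 228.069 = 0.4173 → 0.417.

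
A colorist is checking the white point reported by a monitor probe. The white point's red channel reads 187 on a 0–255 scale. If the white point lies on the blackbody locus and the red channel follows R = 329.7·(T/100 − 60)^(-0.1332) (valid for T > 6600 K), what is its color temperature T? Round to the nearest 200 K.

13000 K

(t − 60)^(-0.1332) = 187/329.7 = 0.56718.
t − 60 = 0.56718^(1/-0.1332) = 0.56718^(-7.508) = 70.620, so t = 130.620.
T = 100·t = 13062 K → 13000 K to the nearest 200 K.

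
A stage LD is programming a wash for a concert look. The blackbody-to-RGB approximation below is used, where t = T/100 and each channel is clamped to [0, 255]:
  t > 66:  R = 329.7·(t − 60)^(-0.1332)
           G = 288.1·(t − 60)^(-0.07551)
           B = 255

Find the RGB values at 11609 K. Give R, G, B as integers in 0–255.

R=193, G=213, B=255

t = 11609/100 = 116.09; the t > 66 branch applies.
R = 329.7·(116.09 − 60)^(-0.1332) = 329.7·56.09^(-0.1332) = 329.7·0.58486 = 192.827.
G = 288.1·(116.09 − 60)^(-0.07551) = 288.1·56.09^(-0.07551) = 288.1·0.73781 = 212.562.
B = 255 by definition for t > 66.
Rounded: (193, 213, 255).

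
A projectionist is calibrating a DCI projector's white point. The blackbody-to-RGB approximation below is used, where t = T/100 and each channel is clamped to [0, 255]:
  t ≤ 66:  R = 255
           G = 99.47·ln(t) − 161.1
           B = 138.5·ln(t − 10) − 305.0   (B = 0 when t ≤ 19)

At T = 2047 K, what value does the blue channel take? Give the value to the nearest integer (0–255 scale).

t = 2047/100 = 20.47; the t ≤ 66 branch applies.
B = 138.5·ln(20.47 − 10) − 305.0 = 138.5·ln 10.47 − 305.0 = 138.5·2.3485 − 305.0 = 20.269.
Rounded: 20.

20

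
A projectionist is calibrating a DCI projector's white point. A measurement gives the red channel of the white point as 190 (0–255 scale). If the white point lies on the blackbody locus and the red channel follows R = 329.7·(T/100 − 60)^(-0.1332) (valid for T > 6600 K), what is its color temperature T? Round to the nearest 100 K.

(t − 60)^(-0.1332) = 190/329.7 = 0.57628.
t − 60 = 0.57628^(1/-0.1332) = 0.57628^(-7.508) = 62.667, so t = 122.667.
T = 100·t = 12267 K → 12300 K to the nearest 100 K.

12300 K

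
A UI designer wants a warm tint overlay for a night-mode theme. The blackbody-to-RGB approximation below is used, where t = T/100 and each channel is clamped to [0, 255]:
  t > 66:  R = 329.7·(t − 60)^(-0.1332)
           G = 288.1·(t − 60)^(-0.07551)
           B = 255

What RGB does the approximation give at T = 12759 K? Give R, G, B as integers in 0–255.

t = 12759/100 = 127.59; the t > 66 branch applies.
R = 329.7·(127.59 − 60)^(-0.1332) = 329.7·67.59^(-0.1332) = 329.7·0.57051 = 188.096.
G = 288.1·(127.59 − 60)^(-0.07551) = 288.1·67.59^(-0.07551) = 288.1·0.72749 = 209.589.
B = 255 by definition for t > 66.
Rounded: (188, 210, 255).

R=188, G=210, B=255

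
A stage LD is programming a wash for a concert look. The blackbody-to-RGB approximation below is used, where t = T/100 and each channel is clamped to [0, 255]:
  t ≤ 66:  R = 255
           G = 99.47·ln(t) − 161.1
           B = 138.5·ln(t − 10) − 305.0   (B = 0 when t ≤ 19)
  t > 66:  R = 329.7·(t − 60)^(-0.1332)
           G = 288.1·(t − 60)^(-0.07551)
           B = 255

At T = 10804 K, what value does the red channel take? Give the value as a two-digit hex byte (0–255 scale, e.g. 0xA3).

t = 10804/100 = 108.04; the t > 66 branch applies.
R = 329.7·(108.04 − 60)^(-0.1332) = 329.7·48.04^(-0.1332) = 329.7·0.59705 = 196.847.
Rounded: 197; in hex, 0xC5.

0xC5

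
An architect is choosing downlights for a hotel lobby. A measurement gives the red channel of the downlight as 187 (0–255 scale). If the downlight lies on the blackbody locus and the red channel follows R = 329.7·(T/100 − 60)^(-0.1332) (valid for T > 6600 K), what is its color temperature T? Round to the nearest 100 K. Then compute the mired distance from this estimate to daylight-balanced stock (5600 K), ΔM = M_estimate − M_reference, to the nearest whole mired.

-102 mireds

(t − 60)^(-0.1332) = 187/329.7 = 0.56718.
t − 60 = 0.56718^(1/-0.1332) = 0.56718^(-7.508) = 70.620, so t = 130.620.
T = 100·t = 13062 K → 13100 K to the nearest 100 K.
M_estimate = 10⁶/13100 = 76.34; M_reference = 10⁶/5600 = 178.57.
ΔM = 76.34 − 178.57 = -102.24 → -102 mireds.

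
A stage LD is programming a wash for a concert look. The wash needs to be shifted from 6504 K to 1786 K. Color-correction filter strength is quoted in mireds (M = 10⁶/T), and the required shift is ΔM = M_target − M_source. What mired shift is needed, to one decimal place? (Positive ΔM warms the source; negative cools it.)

+406.2 mireds

M_source = 10⁶/6504 = 153.752; M_target = 10⁶/1786 = 559.910.
ΔM = 559.910 − 153.752 = 406.159 → +406.2 mireds, a warming shift.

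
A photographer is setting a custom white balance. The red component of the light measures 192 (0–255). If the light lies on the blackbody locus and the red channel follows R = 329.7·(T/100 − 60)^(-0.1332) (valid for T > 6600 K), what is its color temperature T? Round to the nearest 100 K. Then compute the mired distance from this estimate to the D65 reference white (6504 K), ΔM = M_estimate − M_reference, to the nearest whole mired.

-69 mireds

(t − 60)^(-0.1332) = 192/329.7 = 0.58235.
t − 60 = 0.58235^(1/-0.1332) = 0.58235^(-7.508) = 57.929, so t = 117.929.
T = 100·t = 11793 K → 11800 K to the nearest 100 K.
M_estimate = 10⁶/11800 = 84.75; M_reference = 10⁶/6504 = 153.75.
ΔM = 84.75 − 153.75 = -69.01 → -69 mireds.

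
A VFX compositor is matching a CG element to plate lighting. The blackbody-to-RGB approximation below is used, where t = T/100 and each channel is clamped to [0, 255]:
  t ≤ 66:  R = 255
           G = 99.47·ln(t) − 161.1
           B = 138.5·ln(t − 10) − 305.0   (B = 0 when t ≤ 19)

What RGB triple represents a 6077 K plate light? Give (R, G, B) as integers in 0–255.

t = 6077/100 = 60.77; the t ≤ 66 branch applies.
R = 255 by definition for t ≤ 66.
G = 99.47·ln 60.77 − 161.1 = 99.47·4.1071 − 161.1 = 247.433.
B = 138.5·ln(60.77 − 10) − 305.0 = 138.5·ln 50.77 − 305.0 = 138.5·3.9273 − 305.0 = 238.932.
Rounded: (255, 247, 239).

(255, 247, 239)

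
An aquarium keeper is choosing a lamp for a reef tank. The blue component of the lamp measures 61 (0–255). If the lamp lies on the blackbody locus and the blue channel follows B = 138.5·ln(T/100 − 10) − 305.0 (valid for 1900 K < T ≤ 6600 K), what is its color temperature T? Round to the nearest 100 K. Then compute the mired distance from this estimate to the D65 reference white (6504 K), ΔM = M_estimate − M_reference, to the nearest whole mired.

ln(t − 10) = (61 + 305.0) / 138.5 = 2.6426.
t − 10 = e^2.6426 = 14.050, so t = 24.050.
T = 100·t = 2405 K → 2400 K to the nearest 100 K.
M_estimate = 10⁶/2400 = 416.67; M_reference = 10⁶/6504 = 153.75.
ΔM = 416.67 − 153.75 = 262.92 → +263 mireds.

+263 mireds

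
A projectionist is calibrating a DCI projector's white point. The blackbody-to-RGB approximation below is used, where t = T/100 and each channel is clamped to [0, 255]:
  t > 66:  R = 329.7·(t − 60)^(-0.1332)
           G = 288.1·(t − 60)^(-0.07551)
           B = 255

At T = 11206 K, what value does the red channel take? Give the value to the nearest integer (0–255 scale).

195

t = 11206/100 = 112.06; the t > 66 branch applies.
R = 329.7·(112.06 − 60)^(-0.1332) = 329.7·52.06^(-0.1332) = 329.7·0.59069 = 194.751.
Rounded: 195.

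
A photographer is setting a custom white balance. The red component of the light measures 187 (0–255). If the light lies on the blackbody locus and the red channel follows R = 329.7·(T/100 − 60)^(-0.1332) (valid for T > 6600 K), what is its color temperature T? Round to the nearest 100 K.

(t − 60)^(-0.1332) = 187/329.7 = 0.56718.
t − 60 = 0.56718^(1/-0.1332) = 0.56718^(-7.508) = 70.620, so t = 130.620.
T = 100·t = 13062 K → 13100 K to the nearest 100 K.

13100 K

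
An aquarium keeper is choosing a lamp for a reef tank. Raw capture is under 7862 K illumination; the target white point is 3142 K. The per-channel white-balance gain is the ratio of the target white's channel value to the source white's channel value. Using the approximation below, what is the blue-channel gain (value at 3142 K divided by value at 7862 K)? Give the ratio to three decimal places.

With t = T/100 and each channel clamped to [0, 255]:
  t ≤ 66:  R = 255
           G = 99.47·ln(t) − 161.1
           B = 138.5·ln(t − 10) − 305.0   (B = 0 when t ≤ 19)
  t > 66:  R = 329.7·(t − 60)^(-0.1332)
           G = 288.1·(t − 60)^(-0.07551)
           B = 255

At 7862 K (t = 78.62):
  B = 255 by definition for t > 66.
At 3142 K (t = 31.42):
  B = 138.5·ln(31.42 − 10) − 305.0 = 138.5·ln 21.42 − 305.0 = 138.5·3.0643 − 305.0 = 119.409.
Gain = 119.409 / 255.000 = 0.4683 → 0.468.

0.468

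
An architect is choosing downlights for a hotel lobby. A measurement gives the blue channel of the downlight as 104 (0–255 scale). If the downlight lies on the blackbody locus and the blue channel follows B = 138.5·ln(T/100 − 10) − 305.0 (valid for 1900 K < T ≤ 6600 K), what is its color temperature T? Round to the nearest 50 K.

2900 K

ln(t − 10) = (104 + 305.0) / 138.5 = 2.9531.
t − 10 = e^2.9531 = 19.165, so t = 29.165.
T = 100·t = 2916 K → 2900 K to the nearest 50 K.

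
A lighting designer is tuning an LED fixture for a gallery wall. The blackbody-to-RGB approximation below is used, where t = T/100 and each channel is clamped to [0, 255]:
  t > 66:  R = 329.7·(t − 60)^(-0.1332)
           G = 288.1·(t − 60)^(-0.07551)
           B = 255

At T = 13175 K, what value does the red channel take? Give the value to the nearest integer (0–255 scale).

187

t = 13175/100 = 131.75; the t > 66 branch applies.
R = 329.7·(131.75 − 60)^(-0.1332) = 329.7·71.75^(-0.1332) = 329.7·0.56598 = 186.605.
Rounded: 187.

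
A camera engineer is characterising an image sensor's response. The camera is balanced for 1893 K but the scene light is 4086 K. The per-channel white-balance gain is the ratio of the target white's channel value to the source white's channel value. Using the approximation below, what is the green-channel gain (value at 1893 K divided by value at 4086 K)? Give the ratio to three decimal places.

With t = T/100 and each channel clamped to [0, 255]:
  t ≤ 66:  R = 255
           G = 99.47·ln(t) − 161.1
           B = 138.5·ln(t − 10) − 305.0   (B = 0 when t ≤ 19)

At 4086 K (t = 40.86):
  G = 99.47·ln 40.86 − 161.1 = 99.47·3.7102 − 161.1 = 207.949.
At 1893 K (t = 18.93):
  G = 99.47·ln 18.93 − 161.1 = 99.47·2.9407 − 161.1 = 131.416.
Gain = 131.416 / 207.949 = 0.6320 → 0.632.

0.632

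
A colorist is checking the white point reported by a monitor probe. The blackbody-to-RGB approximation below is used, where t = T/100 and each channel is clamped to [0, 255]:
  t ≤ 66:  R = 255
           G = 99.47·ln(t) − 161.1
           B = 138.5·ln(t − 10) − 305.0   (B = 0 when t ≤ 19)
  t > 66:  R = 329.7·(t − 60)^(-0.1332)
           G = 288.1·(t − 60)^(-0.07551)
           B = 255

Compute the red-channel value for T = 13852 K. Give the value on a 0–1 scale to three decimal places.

t = 13852/100 = 138.52; the t > 66 branch applies.
R = 329.7·(138.52 − 60)^(-0.1332) = 329.7·78.52^(-0.1332) = 329.7·0.55923 = 184.377.
On a 0–1 scale: 184.377/255 = 0.7230 → 0.723.

0.723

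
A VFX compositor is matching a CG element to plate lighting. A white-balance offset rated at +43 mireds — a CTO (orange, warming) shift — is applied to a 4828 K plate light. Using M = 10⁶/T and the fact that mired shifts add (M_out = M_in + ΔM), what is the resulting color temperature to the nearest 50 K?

M_in = 10⁶/4828 = 207.13 mireds.
M_out = 207.13 + (+43) = 250.13 mireds.
T_out = 10⁶/250.13 = 3998.0 K → 4000 K.

4000 K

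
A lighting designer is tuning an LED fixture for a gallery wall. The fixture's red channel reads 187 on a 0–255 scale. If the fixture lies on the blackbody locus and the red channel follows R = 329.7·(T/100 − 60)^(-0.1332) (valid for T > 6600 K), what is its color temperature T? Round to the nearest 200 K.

(t − 60)^(-0.1332) = 187/329.7 = 0.56718.
t − 60 = 0.56718^(1/-0.1332) = 0.56718^(-7.508) = 70.620, so t = 130.620.
T = 100·t = 13062 K → 13000 K to the nearest 200 K.

13000 K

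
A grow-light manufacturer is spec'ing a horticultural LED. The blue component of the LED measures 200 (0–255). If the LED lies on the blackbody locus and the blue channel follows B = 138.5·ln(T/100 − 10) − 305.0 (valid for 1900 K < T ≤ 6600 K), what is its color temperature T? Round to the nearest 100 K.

4800 K

ln(t − 10) = (200 + 305.0) / 138.5 = 3.6462.
t − 10 = e^3.6462 = 38.329, so t = 48.329.
T = 100·t = 4833 K → 4800 K to the nearest 100 K.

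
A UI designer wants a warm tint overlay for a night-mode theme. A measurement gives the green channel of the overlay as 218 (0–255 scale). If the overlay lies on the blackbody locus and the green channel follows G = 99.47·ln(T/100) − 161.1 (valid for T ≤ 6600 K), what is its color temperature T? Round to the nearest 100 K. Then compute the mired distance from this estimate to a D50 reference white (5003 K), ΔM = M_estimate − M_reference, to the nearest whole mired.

+22 mireds

ln t = (218 + 161.1) / 99.47 = 3.8112.
t = e^3.8112 = 45.205.
T = 100·t = 4520 K → 4500 K to the nearest 100 K.
M_estimate = 10⁶/4500 = 222.22; M_reference = 10⁶/5003 = 199.88.
ΔM = 222.22 − 199.88 = 22.34 → +22 mireds.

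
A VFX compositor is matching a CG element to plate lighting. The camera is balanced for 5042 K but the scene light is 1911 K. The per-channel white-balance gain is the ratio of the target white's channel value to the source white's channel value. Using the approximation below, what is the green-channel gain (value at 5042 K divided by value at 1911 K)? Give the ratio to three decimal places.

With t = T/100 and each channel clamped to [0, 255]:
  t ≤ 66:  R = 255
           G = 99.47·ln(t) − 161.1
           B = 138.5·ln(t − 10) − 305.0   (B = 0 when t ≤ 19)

1.729

At 1911 K (t = 19.11):
  G = 99.47·ln 19.11 − 161.1 = 99.47·2.9502 − 161.1 = 132.358.
At 5042 K (t = 50.42):
  G = 99.47·ln 50.42 − 161.1 = 99.47·3.9204 − 161.1 = 228.861.
Gain = 228.861 / 132.358 = 1.7291 → 1.729.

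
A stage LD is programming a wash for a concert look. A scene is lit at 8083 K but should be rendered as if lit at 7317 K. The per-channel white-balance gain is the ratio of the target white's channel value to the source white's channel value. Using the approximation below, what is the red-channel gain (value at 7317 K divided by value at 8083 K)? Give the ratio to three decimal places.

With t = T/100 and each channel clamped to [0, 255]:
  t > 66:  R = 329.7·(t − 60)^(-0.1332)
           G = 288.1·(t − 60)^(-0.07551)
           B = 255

At 8083 K (t = 80.83):
  R = 329.7·(80.83 − 60)^(-0.1332) = 329.7·20.83^(-0.1332) = 329.7·0.66735 = 220.024.
At 7317 K (t = 73.17):
  R = 329.7·(73.17 − 60)^(-0.1332) = 329.7·13.17^(-0.1332) = 329.7·0.70937 = 233.878.
Gain = 233.878 / 220.024 = 1.0630 → 1.063.

1.063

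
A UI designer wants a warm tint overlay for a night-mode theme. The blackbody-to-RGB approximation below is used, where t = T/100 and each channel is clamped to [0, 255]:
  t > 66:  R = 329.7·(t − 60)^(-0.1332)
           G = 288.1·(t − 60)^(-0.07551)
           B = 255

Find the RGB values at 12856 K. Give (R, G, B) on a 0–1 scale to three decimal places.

(0.736, 0.821, 1.000)

t = 12856/100 = 128.56; the t > 66 branch applies.
R = 329.7·(128.56 − 60)^(-0.1332) = 329.7·68.56^(-0.1332) = 329.7·0.56942 = 187.739.
G = 288.1·(128.56 − 60)^(-0.07551) = 288.1·68.56^(-0.07551) = 288.1·0.72671 = 209.364.
B = 255 by definition for t > 66.
Dividing each by 255: (0.7362, 0.8210, 1.0000) → (0.736, 0.821, 1.000).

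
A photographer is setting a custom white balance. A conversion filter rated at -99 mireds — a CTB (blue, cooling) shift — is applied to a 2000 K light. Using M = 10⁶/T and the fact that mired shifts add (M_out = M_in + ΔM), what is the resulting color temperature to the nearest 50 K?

M_in = 10⁶/2000 = 500.00 mireds.
M_out = 500.00 + (-99) = 401.00 mireds.
T_out = 10⁶/401.00 = 2493.8 K → 2500 K.

2500 K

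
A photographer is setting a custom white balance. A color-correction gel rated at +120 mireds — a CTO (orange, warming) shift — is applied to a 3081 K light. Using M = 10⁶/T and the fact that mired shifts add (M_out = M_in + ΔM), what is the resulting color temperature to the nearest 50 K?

2250 K

M_in = 10⁶/3081 = 324.57 mireds.
M_out = 324.57 + (+120) = 444.57 mireds.
T_out = 10⁶/444.57 = 2249.4 K → 2250 K.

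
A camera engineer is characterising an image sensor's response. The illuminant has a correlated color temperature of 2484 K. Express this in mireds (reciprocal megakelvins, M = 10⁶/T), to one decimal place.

M = 10⁶ / 2484 = 402.576 → 402.6 mireds.

402.6 mireds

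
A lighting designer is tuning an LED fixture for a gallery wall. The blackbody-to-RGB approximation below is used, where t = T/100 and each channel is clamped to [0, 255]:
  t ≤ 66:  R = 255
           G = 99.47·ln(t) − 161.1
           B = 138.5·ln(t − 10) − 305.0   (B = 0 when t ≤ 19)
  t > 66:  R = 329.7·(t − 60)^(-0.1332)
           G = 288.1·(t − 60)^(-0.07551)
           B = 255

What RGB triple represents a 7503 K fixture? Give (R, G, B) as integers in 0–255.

t = 7503/100 = 75.03; the t > 66 branch applies.
R = 329.7·(75.03 − 60)^(-0.1332) = 329.7·15.03^(-0.1332) = 329.7·0.69699 = 229.799.
G = 288.1·(75.03 − 60)^(-0.07551) = 288.1·15.03^(-0.07551) = 288.1·0.81494 = 234.785.
B = 255 by definition for t > 66.
Rounded: (230, 235, 255).

(230, 235, 255)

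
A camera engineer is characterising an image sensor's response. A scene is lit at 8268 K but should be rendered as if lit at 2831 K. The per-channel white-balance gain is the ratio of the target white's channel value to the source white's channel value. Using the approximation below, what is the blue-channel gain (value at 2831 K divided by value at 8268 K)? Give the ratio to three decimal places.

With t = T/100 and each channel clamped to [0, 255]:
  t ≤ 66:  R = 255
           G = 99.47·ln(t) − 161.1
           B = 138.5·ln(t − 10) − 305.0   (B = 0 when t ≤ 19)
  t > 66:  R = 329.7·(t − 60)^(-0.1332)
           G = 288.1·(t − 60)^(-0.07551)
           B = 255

At 8268 K (t = 82.68):
  B = 255 by definition for t > 66.
At 2831 K (t = 28.31):
  B = 138.5·ln(28.31 − 10) − 305.0 = 138.5·ln 18.31 − 305.0 = 138.5·2.9074 − 305.0 = 97.681.
Gain = 97.681 / 255.000 = 0.3831 → 0.383.

0.383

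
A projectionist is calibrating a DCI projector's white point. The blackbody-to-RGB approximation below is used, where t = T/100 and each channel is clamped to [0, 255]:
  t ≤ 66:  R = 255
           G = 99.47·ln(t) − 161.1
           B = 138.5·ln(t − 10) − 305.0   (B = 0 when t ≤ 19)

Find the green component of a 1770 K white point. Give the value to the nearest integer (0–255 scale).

125

t = 1770/100 = 17.7; the t ≤ 66 branch applies.
G = 99.47·ln 17.7 − 161.1 = 99.47·2.8736 − 161.1 = 124.733.
Rounded: 125.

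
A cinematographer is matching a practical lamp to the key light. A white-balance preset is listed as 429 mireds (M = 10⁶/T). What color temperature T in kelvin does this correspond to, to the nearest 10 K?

T = 10⁶ / 429 = 2331.00 K → 2330 K.

2330 K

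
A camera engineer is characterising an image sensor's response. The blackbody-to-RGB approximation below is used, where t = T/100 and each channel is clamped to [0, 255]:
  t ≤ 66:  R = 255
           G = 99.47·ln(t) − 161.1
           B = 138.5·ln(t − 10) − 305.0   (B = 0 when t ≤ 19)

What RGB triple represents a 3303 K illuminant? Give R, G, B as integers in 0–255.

t = 3303/100 = 33.03; the t ≤ 66 branch applies.
R = 255 by definition for t ≤ 66.
G = 99.47·ln 33.03 − 161.1 = 99.47·3.4974 − 161.1 = 186.788.
B = 138.5·ln(33.03 − 10) − 305.0 = 138.5·ln 23.03 − 305.0 = 138.5·3.1368 − 305.0 = 129.446.
Rounded: (255, 187, 129).

R=255, G=187, B=129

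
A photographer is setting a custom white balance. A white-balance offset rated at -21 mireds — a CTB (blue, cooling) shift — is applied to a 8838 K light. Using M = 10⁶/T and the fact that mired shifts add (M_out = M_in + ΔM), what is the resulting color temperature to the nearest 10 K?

10850 K

M_in = 10⁶/8838 = 113.15 mireds.
M_out = 113.15 + (-21) = 92.15 mireds.
T_out = 10⁶/92.15 = 10852.1 K → 10850 K.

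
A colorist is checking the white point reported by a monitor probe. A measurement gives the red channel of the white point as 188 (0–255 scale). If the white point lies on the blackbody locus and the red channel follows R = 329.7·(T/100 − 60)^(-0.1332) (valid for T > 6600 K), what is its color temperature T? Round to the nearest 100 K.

(t − 60)^(-0.1332) = 188/329.7 = 0.57022.
t − 60 = 0.57022^(1/-0.1332) = 0.57022^(-7.508) = 67.848, so t = 127.848.
T = 100·t = 12785 K → 12800 K to the nearest 100 K.

12800 K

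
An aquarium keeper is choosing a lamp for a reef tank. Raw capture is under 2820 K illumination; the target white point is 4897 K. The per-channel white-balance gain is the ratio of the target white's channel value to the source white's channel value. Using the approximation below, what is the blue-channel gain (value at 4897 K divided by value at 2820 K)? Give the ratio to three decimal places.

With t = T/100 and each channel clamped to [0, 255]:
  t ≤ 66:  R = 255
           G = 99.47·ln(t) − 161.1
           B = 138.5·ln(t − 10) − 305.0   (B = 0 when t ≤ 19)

2.089

At 2820 K (t = 28.2):
  B = 138.5·ln(28.2 − 10) − 305.0 = 138.5·ln 18.2 − 305.0 = 138.5·2.9014 − 305.0 = 96.847.
At 4897 K (t = 48.97):
  B = 138.5·ln(48.97 − 10) − 305.0 = 138.5·ln 38.97 − 305.0 = 138.5·3.6628 − 305.0 = 202.297.
Gain = 202.297 / 96.847 = 2.0888 → 2.089.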